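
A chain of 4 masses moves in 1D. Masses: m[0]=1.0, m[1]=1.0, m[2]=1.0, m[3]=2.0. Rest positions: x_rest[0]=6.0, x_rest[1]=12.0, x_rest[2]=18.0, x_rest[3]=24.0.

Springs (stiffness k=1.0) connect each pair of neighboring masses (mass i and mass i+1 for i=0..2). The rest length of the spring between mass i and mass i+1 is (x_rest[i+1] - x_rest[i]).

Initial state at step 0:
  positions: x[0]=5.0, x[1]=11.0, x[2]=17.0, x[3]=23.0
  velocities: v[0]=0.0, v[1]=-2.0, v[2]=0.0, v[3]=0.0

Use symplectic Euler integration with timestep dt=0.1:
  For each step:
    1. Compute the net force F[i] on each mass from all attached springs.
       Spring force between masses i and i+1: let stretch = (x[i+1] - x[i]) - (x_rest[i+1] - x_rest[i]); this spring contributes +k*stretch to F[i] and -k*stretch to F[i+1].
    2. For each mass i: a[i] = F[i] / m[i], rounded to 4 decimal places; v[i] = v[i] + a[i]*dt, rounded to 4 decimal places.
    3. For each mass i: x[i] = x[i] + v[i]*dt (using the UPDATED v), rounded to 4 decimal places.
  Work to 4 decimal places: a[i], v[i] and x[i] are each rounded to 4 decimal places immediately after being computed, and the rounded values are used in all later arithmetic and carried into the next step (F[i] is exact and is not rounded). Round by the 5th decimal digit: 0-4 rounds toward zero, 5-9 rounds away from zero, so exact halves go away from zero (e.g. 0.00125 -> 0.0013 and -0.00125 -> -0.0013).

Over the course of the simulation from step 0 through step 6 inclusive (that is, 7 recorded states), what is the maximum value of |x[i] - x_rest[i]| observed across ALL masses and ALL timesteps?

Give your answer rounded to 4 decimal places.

Step 0: x=[5.0000 11.0000 17.0000 23.0000] v=[0.0000 -2.0000 0.0000 0.0000]
Step 1: x=[5.0000 10.8000 17.0000 23.0000] v=[0.0000 -2.0000 0.0000 0.0000]
Step 2: x=[4.9980 10.6040 16.9980 23.0000] v=[-0.0200 -1.9600 -0.0200 0.0000]
Step 3: x=[4.9921 10.4159 16.9921 23.0000] v=[-0.0594 -1.8812 -0.0592 -0.0001]
Step 4: x=[4.9804 10.2393 16.9805 23.0000] v=[-0.1170 -1.7660 -0.1160 -0.0005]
Step 5: x=[4.9613 10.0775 16.9617 22.9999] v=[-0.1911 -1.6178 -0.1882 -0.0015]
Step 6: x=[4.9334 9.9334 16.9344 22.9996] v=[-0.2795 -1.4410 -0.2728 -0.0034]
Max displacement = 2.0666

Answer: 2.0666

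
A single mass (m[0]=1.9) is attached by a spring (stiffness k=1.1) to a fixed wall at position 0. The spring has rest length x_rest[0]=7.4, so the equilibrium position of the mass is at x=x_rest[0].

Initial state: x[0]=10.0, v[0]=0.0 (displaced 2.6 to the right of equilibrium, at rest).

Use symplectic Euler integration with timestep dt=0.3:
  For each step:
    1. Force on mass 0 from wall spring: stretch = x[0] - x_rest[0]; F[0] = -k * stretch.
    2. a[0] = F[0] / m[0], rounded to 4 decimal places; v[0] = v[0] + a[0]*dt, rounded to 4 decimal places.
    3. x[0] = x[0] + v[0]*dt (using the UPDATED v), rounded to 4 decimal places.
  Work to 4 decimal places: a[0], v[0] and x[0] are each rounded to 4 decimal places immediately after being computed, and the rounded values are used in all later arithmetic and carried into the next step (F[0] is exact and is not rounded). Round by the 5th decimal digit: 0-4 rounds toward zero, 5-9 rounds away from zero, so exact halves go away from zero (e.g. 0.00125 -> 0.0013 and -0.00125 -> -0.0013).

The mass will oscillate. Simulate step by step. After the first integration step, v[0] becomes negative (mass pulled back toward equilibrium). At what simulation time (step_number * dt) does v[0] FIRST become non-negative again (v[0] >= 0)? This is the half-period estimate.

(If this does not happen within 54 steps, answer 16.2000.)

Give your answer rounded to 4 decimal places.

Answer: 4.2000

Derivation:
Step 0: x=[10.0000] v=[0.0000]
Step 1: x=[9.8645] v=[-0.4516]
Step 2: x=[9.6006] v=[-0.8796]
Step 3: x=[9.2221] v=[-1.2618]
Step 4: x=[8.7486] v=[-1.5783]
Step 5: x=[8.2049] v=[-1.8125]
Step 6: x=[7.6192] v=[-1.9523]
Step 7: x=[7.0221] v=[-1.9904]
Step 8: x=[6.4447] v=[-1.9248]
Step 9: x=[5.9170] v=[-1.7589]
Step 10: x=[5.4666] v=[-1.5013]
Step 11: x=[5.1170] v=[-1.1655]
Step 12: x=[4.8863] v=[-0.7690]
Step 13: x=[4.7866] v=[-0.3324]
Step 14: x=[4.8231] v=[0.1215]
First v>=0 after going negative at step 14, time=4.2000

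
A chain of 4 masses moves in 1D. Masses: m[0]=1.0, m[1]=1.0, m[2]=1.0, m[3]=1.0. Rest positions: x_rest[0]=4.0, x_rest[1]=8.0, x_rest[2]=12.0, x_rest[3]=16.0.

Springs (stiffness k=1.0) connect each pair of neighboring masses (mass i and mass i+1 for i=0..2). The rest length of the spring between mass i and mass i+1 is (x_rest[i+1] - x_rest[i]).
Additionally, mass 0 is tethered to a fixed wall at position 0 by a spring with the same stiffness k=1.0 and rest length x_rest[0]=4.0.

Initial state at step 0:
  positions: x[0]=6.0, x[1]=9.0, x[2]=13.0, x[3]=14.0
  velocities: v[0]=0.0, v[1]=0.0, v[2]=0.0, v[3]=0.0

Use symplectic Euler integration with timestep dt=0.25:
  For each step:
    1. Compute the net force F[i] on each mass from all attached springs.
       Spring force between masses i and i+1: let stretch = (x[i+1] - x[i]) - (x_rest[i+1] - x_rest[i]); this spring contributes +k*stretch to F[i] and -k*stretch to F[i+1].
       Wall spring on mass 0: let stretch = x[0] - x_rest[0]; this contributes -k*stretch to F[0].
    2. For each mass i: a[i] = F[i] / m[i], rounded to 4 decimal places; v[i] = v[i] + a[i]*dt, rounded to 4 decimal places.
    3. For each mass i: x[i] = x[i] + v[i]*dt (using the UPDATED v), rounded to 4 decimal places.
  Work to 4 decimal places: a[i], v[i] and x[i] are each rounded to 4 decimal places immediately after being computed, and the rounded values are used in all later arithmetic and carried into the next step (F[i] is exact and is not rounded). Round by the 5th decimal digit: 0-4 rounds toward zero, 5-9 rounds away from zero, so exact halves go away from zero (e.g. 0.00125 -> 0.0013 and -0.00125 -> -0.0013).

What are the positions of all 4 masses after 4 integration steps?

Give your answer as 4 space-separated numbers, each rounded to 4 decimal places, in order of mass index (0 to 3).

Step 0: x=[6.0000 9.0000 13.0000 14.0000] v=[0.0000 0.0000 0.0000 0.0000]
Step 1: x=[5.8125 9.0625 12.8125 14.1875] v=[-0.7500 0.2500 -0.7500 0.7500]
Step 2: x=[5.4649 9.1563 12.4766 14.5391] v=[-1.3906 0.3750 -1.3438 1.4063]
Step 3: x=[5.0064 9.2269 12.0620 15.0118] v=[-1.8340 0.2822 -1.6583 1.8907]
Step 4: x=[4.4988 9.2109 11.6546 15.5501] v=[-2.0305 -0.0642 -1.6296 2.1533]

Answer: 4.4988 9.2109 11.6546 15.5501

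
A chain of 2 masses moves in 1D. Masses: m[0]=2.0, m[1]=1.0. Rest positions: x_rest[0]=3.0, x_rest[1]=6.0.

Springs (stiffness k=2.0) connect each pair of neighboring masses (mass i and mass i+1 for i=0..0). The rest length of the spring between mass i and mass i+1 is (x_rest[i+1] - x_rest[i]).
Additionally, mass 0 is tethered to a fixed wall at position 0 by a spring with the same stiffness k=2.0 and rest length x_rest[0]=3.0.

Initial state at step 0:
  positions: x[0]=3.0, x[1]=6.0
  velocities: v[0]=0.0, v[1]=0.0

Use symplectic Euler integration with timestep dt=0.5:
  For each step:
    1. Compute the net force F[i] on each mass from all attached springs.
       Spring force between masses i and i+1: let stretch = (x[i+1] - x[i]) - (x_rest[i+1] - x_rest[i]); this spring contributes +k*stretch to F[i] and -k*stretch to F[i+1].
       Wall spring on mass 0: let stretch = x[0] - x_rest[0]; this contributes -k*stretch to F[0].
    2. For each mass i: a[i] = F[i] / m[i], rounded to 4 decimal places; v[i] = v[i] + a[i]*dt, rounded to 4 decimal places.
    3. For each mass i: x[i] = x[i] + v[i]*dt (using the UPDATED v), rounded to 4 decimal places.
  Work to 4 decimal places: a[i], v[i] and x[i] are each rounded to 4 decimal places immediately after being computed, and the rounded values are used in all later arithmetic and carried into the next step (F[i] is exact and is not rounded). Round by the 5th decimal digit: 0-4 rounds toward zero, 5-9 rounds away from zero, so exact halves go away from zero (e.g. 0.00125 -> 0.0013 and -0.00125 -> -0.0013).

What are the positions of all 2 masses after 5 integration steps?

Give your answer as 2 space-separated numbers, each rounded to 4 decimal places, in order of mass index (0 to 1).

Answer: 3.0000 6.0000

Derivation:
Step 0: x=[3.0000 6.0000] v=[0.0000 0.0000]
Step 1: x=[3.0000 6.0000] v=[0.0000 0.0000]
Step 2: x=[3.0000 6.0000] v=[0.0000 0.0000]
Step 3: x=[3.0000 6.0000] v=[0.0000 0.0000]
Step 4: x=[3.0000 6.0000] v=[0.0000 0.0000]
Step 5: x=[3.0000 6.0000] v=[0.0000 0.0000]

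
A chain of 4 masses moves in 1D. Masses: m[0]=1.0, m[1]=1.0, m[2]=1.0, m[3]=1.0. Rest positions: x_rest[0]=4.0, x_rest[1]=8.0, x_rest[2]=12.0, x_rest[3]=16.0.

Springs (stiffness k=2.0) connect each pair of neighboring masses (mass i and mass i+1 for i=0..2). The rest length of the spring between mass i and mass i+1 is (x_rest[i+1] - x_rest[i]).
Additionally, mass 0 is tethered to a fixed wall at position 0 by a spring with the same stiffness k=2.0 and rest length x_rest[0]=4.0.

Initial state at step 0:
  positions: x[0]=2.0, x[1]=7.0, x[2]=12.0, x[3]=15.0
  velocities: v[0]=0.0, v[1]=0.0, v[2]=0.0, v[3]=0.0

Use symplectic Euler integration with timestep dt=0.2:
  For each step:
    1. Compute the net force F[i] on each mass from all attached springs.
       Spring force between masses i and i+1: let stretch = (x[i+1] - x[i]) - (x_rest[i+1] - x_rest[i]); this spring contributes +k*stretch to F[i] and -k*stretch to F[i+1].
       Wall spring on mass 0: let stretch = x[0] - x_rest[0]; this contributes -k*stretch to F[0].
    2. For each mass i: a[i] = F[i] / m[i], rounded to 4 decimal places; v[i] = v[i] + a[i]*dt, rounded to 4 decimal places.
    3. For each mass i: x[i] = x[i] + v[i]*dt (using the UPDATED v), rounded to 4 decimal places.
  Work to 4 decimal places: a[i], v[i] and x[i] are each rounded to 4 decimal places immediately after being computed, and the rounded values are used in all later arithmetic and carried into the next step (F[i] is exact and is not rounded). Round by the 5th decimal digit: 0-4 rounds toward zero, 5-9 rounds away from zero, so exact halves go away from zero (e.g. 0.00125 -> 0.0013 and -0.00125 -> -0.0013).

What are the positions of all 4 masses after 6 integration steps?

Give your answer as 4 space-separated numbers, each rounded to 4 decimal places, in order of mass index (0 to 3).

Step 0: x=[2.0000 7.0000 12.0000 15.0000] v=[0.0000 0.0000 0.0000 0.0000]
Step 1: x=[2.2400 7.0000 11.8400 15.0800] v=[1.2000 0.0000 -0.8000 0.4000]
Step 2: x=[2.6816 7.0064 11.5520 15.2208] v=[2.2080 0.0320 -1.4400 0.7040]
Step 3: x=[3.2547 7.0305 11.1939 15.3881] v=[2.8653 0.1203 -1.7907 0.8365]
Step 4: x=[3.8694 7.0856 10.8382 15.5399] v=[3.0737 0.2753 -1.7784 0.7588]
Step 5: x=[4.4319 7.1836 10.5584 15.6355] v=[2.8124 0.4899 -1.3988 0.4781]
Step 6: x=[4.8600 7.3314 10.4148 15.6450] v=[2.1403 0.7391 -0.7179 0.0473]

Answer: 4.8600 7.3314 10.4148 15.6450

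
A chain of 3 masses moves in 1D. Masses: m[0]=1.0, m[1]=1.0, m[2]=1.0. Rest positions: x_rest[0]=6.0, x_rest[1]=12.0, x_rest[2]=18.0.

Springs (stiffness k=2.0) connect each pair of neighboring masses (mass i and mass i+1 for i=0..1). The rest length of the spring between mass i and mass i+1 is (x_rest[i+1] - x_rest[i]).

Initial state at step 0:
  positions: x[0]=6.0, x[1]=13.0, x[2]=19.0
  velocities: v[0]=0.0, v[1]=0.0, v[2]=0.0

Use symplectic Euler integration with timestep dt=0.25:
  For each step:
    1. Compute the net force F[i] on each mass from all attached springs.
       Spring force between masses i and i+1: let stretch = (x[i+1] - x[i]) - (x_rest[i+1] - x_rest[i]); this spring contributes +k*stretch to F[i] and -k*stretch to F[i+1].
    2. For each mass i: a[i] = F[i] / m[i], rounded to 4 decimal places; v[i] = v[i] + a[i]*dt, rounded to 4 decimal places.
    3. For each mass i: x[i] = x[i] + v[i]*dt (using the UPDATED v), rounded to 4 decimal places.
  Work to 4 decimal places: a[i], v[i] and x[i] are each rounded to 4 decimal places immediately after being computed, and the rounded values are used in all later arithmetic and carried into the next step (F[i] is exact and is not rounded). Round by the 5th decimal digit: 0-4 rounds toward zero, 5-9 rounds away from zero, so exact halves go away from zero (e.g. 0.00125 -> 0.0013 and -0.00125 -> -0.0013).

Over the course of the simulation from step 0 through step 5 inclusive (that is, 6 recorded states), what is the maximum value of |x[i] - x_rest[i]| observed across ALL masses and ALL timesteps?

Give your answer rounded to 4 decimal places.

Step 0: x=[6.0000 13.0000 19.0000] v=[0.0000 0.0000 0.0000]
Step 1: x=[6.1250 12.8750 19.0000] v=[0.5000 -0.5000 0.0000]
Step 2: x=[6.3438 12.6719 18.9844] v=[0.8750 -0.8125 -0.0625]
Step 3: x=[6.6036 12.4668 18.9297] v=[1.0391 -0.8203 -0.2188]
Step 4: x=[6.8463 12.3367 18.8171] v=[0.9707 -0.5205 -0.4503]
Step 5: x=[7.0253 12.3303 18.6445] v=[0.7159 -0.0255 -0.6905]
Max displacement = 1.0253

Answer: 1.0253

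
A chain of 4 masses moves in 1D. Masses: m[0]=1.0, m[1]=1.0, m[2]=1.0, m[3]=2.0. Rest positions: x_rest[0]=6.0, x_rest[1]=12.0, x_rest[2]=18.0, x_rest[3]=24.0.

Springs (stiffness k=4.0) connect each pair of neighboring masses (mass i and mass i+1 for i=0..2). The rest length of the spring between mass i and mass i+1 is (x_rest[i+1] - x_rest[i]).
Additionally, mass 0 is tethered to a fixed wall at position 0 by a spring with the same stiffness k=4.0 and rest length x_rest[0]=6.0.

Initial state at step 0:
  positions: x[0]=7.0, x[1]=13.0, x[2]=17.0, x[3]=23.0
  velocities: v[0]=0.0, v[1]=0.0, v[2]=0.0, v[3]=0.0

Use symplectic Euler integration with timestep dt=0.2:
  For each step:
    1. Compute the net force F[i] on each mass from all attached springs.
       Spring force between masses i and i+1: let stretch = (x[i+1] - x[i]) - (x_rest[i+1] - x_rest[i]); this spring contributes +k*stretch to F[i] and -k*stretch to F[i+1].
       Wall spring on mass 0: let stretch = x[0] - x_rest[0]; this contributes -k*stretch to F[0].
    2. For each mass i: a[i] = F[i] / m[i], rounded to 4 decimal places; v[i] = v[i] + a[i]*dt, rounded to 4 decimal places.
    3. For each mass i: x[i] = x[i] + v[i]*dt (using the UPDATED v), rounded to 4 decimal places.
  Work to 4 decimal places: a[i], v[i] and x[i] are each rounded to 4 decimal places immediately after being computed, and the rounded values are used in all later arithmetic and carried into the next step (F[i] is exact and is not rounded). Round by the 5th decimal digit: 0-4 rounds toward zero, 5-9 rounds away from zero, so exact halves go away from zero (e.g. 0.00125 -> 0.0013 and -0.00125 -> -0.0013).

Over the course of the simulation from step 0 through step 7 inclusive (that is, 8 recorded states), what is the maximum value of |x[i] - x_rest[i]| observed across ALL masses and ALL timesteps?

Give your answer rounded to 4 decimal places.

Step 0: x=[7.0000 13.0000 17.0000 23.0000] v=[0.0000 0.0000 0.0000 0.0000]
Step 1: x=[6.8400 12.6800 17.3200 23.0000] v=[-0.8000 -1.6000 1.6000 0.0000]
Step 2: x=[6.5200 12.1680 17.8064 23.0256] v=[-1.6000 -2.5600 2.4320 0.1280]
Step 3: x=[6.0605 11.6545 18.2257 23.1137] v=[-2.2976 -2.5677 2.0966 0.4403]
Step 4: x=[5.5263 11.2973 18.3757 23.2907] v=[-2.6708 -1.7859 0.7500 0.8851]
Step 5: x=[5.0313 11.1493 18.1796 23.5545] v=[-2.4750 -0.7400 -0.9807 1.3191]
Step 6: x=[4.7102 11.1473 17.7186 23.8683] v=[-1.6056 -0.0102 -2.3050 1.5691]
Step 7: x=[4.6654 11.1667 17.1901 24.1701] v=[-0.2241 0.0972 -2.6423 1.5092]
Max displacement = 1.3346

Answer: 1.3346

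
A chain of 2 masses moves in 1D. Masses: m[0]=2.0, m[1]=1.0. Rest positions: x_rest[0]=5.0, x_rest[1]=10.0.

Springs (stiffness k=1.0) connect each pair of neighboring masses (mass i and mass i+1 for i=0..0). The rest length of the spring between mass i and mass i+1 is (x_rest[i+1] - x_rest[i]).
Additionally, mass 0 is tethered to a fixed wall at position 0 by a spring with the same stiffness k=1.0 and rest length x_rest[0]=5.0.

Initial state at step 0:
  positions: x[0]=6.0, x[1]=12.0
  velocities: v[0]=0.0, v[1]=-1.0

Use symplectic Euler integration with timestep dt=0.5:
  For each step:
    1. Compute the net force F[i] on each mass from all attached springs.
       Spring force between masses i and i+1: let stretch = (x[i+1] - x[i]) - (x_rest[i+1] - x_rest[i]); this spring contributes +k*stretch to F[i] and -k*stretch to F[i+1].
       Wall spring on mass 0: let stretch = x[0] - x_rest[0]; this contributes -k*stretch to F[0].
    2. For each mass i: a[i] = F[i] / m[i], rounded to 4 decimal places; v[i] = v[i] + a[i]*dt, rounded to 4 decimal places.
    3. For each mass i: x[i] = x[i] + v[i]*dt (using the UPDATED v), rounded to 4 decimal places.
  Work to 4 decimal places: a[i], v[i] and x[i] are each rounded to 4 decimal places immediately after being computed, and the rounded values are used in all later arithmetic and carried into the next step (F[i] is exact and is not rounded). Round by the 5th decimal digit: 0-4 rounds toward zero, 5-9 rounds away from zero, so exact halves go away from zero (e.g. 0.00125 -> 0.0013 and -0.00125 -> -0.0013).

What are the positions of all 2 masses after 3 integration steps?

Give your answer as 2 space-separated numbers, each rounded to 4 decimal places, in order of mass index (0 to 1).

Answer: 5.6407 9.7422

Derivation:
Step 0: x=[6.0000 12.0000] v=[0.0000 -1.0000]
Step 1: x=[6.0000 11.2500] v=[0.0000 -1.5000]
Step 2: x=[5.9063 10.4375] v=[-0.1875 -1.6250]
Step 3: x=[5.6407 9.7422] v=[-0.5313 -1.3906]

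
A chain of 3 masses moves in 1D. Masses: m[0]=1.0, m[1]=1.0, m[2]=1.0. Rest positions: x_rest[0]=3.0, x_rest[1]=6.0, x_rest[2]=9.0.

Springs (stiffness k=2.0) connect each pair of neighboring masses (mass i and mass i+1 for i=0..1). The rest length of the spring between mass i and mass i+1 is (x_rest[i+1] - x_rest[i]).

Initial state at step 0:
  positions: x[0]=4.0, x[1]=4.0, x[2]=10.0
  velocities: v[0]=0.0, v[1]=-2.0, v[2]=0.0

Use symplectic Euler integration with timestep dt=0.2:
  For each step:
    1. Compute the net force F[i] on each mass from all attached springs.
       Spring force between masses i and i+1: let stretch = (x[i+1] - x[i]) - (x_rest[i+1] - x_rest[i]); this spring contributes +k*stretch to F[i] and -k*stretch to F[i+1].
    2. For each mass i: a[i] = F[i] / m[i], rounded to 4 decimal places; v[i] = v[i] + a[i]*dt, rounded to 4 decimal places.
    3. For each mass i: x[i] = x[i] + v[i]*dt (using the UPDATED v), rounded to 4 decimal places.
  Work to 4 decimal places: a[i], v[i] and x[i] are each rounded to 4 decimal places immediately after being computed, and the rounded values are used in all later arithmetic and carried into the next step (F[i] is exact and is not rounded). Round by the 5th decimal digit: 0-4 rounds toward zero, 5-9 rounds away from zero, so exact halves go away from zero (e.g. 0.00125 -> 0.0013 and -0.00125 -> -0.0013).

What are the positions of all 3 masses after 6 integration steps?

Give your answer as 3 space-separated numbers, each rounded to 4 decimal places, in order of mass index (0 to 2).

Step 0: x=[4.0000 4.0000 10.0000] v=[0.0000 -2.0000 0.0000]
Step 1: x=[3.7600 4.0800 9.7600] v=[-1.2000 0.4000 -1.2000]
Step 2: x=[3.3056 4.5888 9.3056] v=[-2.2720 2.5440 -2.2720]
Step 3: x=[2.7139 5.3723 8.7139] v=[-2.9587 3.9174 -2.9587]
Step 4: x=[2.0948 6.2104 8.0948] v=[-3.0953 4.1907 -3.0953]
Step 5: x=[1.5650 6.8700 7.5650] v=[-2.6491 3.2982 -2.6491]
Step 6: x=[1.2196 7.1608 7.2196] v=[-1.7271 1.4542 -1.7271]

Answer: 1.2196 7.1608 7.2196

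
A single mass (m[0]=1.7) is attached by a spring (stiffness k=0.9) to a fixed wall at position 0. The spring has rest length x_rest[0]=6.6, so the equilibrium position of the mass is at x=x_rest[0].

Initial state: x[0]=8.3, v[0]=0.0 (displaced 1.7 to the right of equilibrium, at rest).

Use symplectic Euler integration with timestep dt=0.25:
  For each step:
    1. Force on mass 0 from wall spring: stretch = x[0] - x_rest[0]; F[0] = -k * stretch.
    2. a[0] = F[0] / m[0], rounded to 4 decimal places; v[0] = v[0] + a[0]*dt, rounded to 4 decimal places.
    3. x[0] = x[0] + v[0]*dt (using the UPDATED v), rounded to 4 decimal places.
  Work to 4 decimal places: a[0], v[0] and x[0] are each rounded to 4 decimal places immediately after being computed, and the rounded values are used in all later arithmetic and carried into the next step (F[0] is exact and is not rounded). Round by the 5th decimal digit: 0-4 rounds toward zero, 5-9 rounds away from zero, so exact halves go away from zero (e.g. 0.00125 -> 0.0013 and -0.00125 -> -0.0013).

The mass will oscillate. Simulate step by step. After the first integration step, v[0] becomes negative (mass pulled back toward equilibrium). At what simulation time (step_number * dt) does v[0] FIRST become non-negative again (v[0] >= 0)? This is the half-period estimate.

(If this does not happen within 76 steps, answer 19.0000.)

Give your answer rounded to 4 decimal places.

Step 0: x=[8.3000] v=[0.0000]
Step 1: x=[8.2438] v=[-0.2250]
Step 2: x=[8.1332] v=[-0.4426]
Step 3: x=[7.9718] v=[-0.6455]
Step 4: x=[7.7650] v=[-0.8271]
Step 5: x=[7.5197] v=[-0.9813]
Step 6: x=[7.2440] v=[-1.1030]
Step 7: x=[6.9470] v=[-1.1882]
Step 8: x=[6.6385] v=[-1.2341]
Step 9: x=[6.3287] v=[-1.2392]
Step 10: x=[6.0279] v=[-1.2033]
Step 11: x=[5.7460] v=[-1.1276]
Step 12: x=[5.4924] v=[-1.0146]
Step 13: x=[5.2754] v=[-0.8680]
Step 14: x=[5.1022] v=[-0.6927]
Step 15: x=[4.9786] v=[-0.4945]
Step 16: x=[4.9086] v=[-0.2799]
Step 17: x=[4.8946] v=[-0.0561]
Step 18: x=[4.9370] v=[0.1696]
First v>=0 after going negative at step 18, time=4.5000

Answer: 4.5000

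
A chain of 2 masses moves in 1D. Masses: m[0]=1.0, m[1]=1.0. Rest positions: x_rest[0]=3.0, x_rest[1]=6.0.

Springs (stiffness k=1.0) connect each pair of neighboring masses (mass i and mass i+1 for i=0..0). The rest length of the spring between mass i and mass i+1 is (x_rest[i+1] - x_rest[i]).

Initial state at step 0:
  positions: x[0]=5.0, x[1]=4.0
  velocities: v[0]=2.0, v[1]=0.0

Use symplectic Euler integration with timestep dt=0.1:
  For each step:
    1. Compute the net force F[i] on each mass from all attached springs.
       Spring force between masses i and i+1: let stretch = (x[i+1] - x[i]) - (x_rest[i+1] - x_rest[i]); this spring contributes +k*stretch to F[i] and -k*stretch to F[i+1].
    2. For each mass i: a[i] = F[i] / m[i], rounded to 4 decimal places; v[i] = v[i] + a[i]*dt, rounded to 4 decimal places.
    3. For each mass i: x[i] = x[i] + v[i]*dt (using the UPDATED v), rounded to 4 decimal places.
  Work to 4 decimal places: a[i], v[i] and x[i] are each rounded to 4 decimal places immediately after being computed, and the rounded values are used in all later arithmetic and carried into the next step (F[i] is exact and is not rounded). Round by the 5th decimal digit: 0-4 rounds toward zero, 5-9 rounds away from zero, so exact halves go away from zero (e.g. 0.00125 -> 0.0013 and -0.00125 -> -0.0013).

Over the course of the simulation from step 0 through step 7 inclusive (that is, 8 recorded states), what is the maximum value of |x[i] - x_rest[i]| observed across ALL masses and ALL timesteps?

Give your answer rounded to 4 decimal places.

Step 0: x=[5.0000 4.0000] v=[2.0000 0.0000]
Step 1: x=[5.1600 4.0400] v=[1.6000 0.4000]
Step 2: x=[5.2788 4.1212] v=[1.1880 0.8120]
Step 3: x=[5.3560 4.2440] v=[0.7722 1.2278]
Step 4: x=[5.3921 4.4079] v=[0.3610 1.6390]
Step 5: x=[5.3884 4.6116] v=[-0.0374 2.0374]
Step 6: x=[5.3469 4.8531] v=[-0.4151 2.4151]
Step 7: x=[5.2705 5.1296] v=[-0.7645 2.7645]
Max displacement = 2.3921

Answer: 2.3921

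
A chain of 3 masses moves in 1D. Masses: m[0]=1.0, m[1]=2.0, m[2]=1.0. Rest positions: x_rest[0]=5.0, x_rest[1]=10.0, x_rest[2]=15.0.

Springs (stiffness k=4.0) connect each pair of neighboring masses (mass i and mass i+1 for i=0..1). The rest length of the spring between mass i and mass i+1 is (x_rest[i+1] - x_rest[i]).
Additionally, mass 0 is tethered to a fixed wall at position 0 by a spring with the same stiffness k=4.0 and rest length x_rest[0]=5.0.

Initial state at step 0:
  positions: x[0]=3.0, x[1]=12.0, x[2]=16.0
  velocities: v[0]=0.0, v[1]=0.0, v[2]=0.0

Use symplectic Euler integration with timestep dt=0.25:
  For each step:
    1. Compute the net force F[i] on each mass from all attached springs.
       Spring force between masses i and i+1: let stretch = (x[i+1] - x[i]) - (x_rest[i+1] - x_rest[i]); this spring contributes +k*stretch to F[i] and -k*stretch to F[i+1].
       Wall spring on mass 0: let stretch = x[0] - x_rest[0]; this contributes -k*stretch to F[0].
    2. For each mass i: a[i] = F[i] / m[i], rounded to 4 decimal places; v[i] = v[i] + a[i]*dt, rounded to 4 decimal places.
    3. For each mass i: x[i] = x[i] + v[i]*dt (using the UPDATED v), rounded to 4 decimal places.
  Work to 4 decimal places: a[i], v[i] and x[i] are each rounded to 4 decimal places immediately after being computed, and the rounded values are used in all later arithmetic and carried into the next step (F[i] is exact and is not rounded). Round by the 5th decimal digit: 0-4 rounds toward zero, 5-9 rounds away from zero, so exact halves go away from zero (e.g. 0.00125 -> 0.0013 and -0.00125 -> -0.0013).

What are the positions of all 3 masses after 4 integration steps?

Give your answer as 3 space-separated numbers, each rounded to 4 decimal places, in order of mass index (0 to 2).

Step 0: x=[3.0000 12.0000 16.0000] v=[0.0000 0.0000 0.0000]
Step 1: x=[4.5000 11.3750 16.2500] v=[6.0000 -2.5000 1.0000]
Step 2: x=[6.5938 10.5000 16.5313] v=[8.3750 -3.5000 1.1250]
Step 3: x=[8.0157 9.8906 16.5547] v=[5.6874 -2.4375 0.0937]
Step 4: x=[7.9024 9.8799 16.1621] v=[-0.4534 -0.0429 -1.5704]

Answer: 7.9024 9.8799 16.1621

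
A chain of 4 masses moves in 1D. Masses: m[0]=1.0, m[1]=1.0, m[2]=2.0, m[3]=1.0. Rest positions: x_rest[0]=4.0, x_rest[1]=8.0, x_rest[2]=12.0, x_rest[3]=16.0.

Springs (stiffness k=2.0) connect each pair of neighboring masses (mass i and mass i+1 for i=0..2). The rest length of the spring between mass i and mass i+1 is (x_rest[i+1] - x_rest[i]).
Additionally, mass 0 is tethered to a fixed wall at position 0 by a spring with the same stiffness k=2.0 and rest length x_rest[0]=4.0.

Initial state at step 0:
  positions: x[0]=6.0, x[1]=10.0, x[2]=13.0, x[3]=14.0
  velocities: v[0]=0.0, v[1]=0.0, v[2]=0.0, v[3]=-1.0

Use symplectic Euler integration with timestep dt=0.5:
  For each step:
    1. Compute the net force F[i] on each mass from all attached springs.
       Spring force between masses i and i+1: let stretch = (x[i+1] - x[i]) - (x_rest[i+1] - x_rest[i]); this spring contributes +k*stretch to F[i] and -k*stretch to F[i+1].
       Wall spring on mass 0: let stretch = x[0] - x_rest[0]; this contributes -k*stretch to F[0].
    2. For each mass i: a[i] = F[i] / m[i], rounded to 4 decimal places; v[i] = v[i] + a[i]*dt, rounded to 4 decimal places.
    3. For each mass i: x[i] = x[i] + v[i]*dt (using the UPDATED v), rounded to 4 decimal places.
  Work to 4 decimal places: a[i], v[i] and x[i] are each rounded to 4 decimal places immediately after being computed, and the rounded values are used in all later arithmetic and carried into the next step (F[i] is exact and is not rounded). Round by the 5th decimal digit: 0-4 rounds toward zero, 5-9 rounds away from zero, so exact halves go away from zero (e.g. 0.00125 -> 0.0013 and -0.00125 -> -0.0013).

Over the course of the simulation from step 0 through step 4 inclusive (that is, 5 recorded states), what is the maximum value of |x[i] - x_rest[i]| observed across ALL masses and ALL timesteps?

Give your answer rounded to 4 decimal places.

Step 0: x=[6.0000 10.0000 13.0000 14.0000] v=[0.0000 0.0000 0.0000 -1.0000]
Step 1: x=[5.0000 9.5000 12.5000 15.0000] v=[-2.0000 -1.0000 -1.0000 2.0000]
Step 2: x=[3.7500 8.2500 11.8750 16.7500] v=[-2.5000 -2.5000 -1.2500 3.5000]
Step 3: x=[2.8750 6.5625 11.5625 18.0625] v=[-1.7500 -3.3750 -0.6250 2.6250]
Step 4: x=[2.4063 5.5313 11.6250 18.1250] v=[-0.9375 -2.0625 0.1250 0.1250]
Max displacement = 2.4687

Answer: 2.4687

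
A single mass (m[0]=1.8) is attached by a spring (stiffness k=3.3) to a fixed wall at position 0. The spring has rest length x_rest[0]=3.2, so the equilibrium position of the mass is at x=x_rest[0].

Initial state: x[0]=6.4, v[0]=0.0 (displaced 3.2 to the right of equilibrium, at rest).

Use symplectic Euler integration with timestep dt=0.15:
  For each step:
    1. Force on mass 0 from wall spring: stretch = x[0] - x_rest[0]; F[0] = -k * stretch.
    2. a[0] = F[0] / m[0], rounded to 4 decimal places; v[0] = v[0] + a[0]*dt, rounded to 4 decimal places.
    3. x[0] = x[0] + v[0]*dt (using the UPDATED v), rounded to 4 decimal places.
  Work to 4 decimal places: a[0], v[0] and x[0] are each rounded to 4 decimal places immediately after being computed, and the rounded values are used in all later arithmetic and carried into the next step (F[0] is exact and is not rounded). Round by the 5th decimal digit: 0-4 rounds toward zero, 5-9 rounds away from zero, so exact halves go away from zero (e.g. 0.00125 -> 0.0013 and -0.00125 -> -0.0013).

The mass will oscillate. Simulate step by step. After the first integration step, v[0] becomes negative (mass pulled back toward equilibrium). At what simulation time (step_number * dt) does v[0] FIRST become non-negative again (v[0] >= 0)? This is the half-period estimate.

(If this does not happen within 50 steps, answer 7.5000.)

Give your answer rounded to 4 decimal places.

Step 0: x=[6.4000] v=[0.0000]
Step 1: x=[6.2680] v=[-0.8800]
Step 2: x=[6.0094] v=[-1.7237]
Step 3: x=[5.6350] v=[-2.4963]
Step 4: x=[5.1601] v=[-3.1659]
Step 5: x=[4.6044] v=[-3.7049]
Step 6: x=[3.9907] v=[-4.0911]
Step 7: x=[3.3444] v=[-4.3085]
Step 8: x=[2.6922] v=[-4.3482]
Step 9: x=[2.0609] v=[-4.2086]
Step 10: x=[1.4766] v=[-3.8953]
Step 11: x=[0.9634] v=[-3.4214]
Step 12: x=[0.5425] v=[-2.8063]
Step 13: x=[0.2312] v=[-2.0755]
Step 14: x=[0.0423] v=[-1.2591]
Step 15: x=[-0.0163] v=[-0.3907]
Step 16: x=[0.0578] v=[0.4938]
First v>=0 after going negative at step 16, time=2.4000

Answer: 2.4000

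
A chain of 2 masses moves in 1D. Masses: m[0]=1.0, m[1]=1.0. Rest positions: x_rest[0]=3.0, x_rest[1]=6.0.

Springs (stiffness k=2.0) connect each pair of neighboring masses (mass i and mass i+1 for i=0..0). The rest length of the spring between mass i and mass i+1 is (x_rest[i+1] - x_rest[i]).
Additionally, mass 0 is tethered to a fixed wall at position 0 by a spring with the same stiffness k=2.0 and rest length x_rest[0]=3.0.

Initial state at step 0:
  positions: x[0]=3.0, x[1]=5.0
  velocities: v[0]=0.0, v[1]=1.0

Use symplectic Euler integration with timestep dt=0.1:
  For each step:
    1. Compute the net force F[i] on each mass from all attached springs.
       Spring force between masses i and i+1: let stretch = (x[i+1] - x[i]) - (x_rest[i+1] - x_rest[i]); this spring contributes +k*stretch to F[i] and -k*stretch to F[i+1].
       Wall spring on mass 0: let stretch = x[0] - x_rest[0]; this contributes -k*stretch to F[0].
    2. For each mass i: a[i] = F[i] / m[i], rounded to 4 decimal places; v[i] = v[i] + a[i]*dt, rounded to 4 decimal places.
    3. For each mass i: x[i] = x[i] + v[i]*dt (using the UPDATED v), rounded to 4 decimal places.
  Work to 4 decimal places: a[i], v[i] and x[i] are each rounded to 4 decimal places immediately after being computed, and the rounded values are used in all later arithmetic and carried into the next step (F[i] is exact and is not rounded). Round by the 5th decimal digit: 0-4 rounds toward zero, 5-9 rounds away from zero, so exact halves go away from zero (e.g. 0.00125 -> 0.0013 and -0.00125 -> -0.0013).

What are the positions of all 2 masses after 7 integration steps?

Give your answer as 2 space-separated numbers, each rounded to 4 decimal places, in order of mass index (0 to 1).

Answer: 2.6759 6.0649

Derivation:
Step 0: x=[3.0000 5.0000] v=[0.0000 1.0000]
Step 1: x=[2.9800 5.1200] v=[-0.2000 1.2000]
Step 2: x=[2.9432 5.2572] v=[-0.3680 1.3720]
Step 3: x=[2.8938 5.4081] v=[-0.4938 1.5092]
Step 4: x=[2.8368 5.5687] v=[-0.5697 1.6063]
Step 5: x=[2.7777 5.7347] v=[-0.5907 1.6599]
Step 6: x=[2.7222 5.9016] v=[-0.5548 1.6685]
Step 7: x=[2.6759 6.0649] v=[-0.4634 1.6326]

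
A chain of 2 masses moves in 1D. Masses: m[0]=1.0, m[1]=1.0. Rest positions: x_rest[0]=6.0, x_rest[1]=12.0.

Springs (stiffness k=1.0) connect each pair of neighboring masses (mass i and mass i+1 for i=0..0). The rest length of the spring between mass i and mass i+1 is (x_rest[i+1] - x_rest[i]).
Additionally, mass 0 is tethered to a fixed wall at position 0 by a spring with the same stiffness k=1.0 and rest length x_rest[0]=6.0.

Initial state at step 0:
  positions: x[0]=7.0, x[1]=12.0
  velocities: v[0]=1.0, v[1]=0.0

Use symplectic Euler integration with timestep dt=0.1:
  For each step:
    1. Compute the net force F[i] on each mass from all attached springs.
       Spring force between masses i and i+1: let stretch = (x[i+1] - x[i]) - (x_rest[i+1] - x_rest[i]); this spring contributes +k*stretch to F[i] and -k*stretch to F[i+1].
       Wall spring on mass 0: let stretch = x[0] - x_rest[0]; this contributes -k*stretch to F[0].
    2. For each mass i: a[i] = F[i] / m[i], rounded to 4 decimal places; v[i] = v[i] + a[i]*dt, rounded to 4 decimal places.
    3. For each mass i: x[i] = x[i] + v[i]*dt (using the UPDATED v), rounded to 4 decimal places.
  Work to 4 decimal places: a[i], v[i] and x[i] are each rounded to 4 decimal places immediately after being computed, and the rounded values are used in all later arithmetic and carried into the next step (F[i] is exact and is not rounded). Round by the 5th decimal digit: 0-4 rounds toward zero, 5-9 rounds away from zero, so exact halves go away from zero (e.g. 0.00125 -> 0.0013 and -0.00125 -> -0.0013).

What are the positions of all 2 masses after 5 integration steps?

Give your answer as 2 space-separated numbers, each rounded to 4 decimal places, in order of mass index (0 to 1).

Answer: 7.1782 12.1591

Derivation:
Step 0: x=[7.0000 12.0000] v=[1.0000 0.0000]
Step 1: x=[7.0800 12.0100] v=[0.8000 0.1000]
Step 2: x=[7.1385 12.0307] v=[0.5850 0.2070]
Step 3: x=[7.1745 12.0625] v=[0.3604 0.3178]
Step 4: x=[7.1877 12.1054] v=[0.1318 0.4290]
Step 5: x=[7.1782 12.1591] v=[-0.0952 0.5372]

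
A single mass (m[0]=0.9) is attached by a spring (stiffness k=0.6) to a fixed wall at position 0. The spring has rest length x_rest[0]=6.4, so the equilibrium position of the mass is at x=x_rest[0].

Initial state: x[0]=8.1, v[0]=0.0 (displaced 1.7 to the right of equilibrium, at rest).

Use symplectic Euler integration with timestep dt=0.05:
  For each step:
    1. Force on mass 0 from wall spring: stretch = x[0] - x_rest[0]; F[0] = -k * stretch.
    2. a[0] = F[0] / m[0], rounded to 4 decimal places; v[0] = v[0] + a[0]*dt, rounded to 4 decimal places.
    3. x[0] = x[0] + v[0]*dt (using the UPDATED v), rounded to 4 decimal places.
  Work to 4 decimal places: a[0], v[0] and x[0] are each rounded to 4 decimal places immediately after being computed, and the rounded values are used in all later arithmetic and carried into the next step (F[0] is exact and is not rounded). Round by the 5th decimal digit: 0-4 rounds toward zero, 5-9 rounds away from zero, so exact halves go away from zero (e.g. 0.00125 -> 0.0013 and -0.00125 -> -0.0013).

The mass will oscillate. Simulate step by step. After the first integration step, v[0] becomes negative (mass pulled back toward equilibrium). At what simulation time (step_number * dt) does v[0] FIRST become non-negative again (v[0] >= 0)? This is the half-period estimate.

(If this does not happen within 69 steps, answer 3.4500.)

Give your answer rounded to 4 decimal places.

Step 0: x=[8.1000] v=[0.0000]
Step 1: x=[8.0972] v=[-0.0567]
Step 2: x=[8.0915] v=[-0.1133]
Step 3: x=[8.0830] v=[-0.1697]
Step 4: x=[8.0717] v=[-0.2258]
Step 5: x=[8.0576] v=[-0.2815]
Step 6: x=[8.0408] v=[-0.3368]
Step 7: x=[8.0212] v=[-0.3915]
Step 8: x=[7.9989] v=[-0.4455]
Step 9: x=[7.9740] v=[-0.4988]
Step 10: x=[7.9464] v=[-0.5513]
Step 11: x=[7.9163] v=[-0.6028]
Step 12: x=[7.8836] v=[-0.6533]
Step 13: x=[7.8485] v=[-0.7028]
Step 14: x=[7.8109] v=[-0.7511]
Step 15: x=[7.7710] v=[-0.7981]
Step 16: x=[7.7288] v=[-0.8438]
Step 17: x=[7.6844] v=[-0.8881]
Step 18: x=[7.6379] v=[-0.9309]
Step 19: x=[7.5893] v=[-0.9722]
Step 20: x=[7.5387] v=[-1.0118]
Step 21: x=[7.4862] v=[-1.0498]
Step 22: x=[7.4319] v=[-1.0860]
Step 23: x=[7.3759] v=[-1.1204]
Step 24: x=[7.3183] v=[-1.1529]
Step 25: x=[7.2591] v=[-1.1835]
Step 26: x=[7.1985] v=[-1.2121]
Step 27: x=[7.1366] v=[-1.2387]
Step 28: x=[7.0734] v=[-1.2633]
Step 29: x=[7.0091] v=[-1.2857]
Step 30: x=[6.9438] v=[-1.3060]
Step 31: x=[6.8776] v=[-1.3241]
Step 32: x=[6.8106] v=[-1.3400]
Step 33: x=[6.7429] v=[-1.3537]
Step 34: x=[6.6746] v=[-1.3651]
Step 35: x=[6.6059] v=[-1.3743]
Step 36: x=[6.5368] v=[-1.3812]
Step 37: x=[6.4675] v=[-1.3858]
Step 38: x=[6.3981] v=[-1.3881]
Step 39: x=[6.3287] v=[-1.3880]
Step 40: x=[6.2594] v=[-1.3856]
Step 41: x=[6.1904] v=[-1.3809]
Step 42: x=[6.1217] v=[-1.3739]
Step 43: x=[6.0535] v=[-1.3646]
Step 44: x=[5.9858] v=[-1.3531]
Step 45: x=[5.9188] v=[-1.3393]
Step 46: x=[5.8526] v=[-1.3233]
Step 47: x=[5.7873] v=[-1.3051]
Step 48: x=[5.7231] v=[-1.2847]
Step 49: x=[5.6600] v=[-1.2621]
Step 50: x=[5.5981] v=[-1.2374]
Step 51: x=[5.5376] v=[-1.2107]
Step 52: x=[5.4785] v=[-1.1820]
Step 53: x=[5.4209] v=[-1.1513]
Step 54: x=[5.3650] v=[-1.1187]
Step 55: x=[5.3108] v=[-1.0842]
Step 56: x=[5.2584] v=[-1.0479]
Step 57: x=[5.2079] v=[-1.0098]
Step 58: x=[5.1594] v=[-0.9701]
Step 59: x=[5.1130] v=[-0.9287]
Step 60: x=[5.0687] v=[-0.8858]
Step 61: x=[5.0266] v=[-0.8414]
Step 62: x=[4.9868] v=[-0.7956]
Step 63: x=[4.9494] v=[-0.7485]
Step 64: x=[4.9144] v=[-0.7001]
Step 65: x=[4.8819] v=[-0.6506]
Step 66: x=[4.8519] v=[-0.6000]
Step 67: x=[4.8245] v=[-0.5484]
Step 68: x=[4.7997] v=[-0.4959]
Step 69: x=[4.7776] v=[-0.4426]
v[0] did not become non-negative within 69 steps; using fallback time=3.4500

Answer: 3.4500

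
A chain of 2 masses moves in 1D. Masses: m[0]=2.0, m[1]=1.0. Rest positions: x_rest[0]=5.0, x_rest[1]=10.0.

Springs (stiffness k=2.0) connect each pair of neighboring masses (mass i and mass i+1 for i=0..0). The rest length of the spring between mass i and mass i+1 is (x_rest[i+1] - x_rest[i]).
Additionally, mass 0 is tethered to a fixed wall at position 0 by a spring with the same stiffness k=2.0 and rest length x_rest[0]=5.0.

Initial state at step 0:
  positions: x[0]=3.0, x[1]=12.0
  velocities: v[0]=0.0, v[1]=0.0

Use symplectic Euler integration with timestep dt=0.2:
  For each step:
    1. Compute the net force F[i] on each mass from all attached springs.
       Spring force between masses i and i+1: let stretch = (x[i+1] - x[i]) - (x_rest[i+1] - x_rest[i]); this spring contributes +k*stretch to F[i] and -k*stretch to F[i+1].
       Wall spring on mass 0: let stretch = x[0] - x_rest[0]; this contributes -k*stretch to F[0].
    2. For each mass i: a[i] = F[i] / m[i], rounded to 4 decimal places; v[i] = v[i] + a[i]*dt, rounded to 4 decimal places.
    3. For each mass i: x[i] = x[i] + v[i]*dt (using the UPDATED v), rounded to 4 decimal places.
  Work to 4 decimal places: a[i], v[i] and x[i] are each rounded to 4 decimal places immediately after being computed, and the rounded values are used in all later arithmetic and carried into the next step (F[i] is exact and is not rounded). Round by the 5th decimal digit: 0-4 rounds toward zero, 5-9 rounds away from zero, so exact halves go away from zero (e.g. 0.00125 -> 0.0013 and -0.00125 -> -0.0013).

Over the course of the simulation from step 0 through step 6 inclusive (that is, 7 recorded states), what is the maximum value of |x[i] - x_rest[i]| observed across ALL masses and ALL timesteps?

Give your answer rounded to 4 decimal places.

Step 0: x=[3.0000 12.0000] v=[0.0000 0.0000]
Step 1: x=[3.2400 11.6800] v=[1.2000 -1.6000]
Step 2: x=[3.6880 11.0848] v=[2.2400 -2.9760]
Step 3: x=[4.2844 10.2979] v=[2.9818 -3.9347]
Step 4: x=[4.9499 9.4299] v=[3.3276 -4.3401]
Step 5: x=[5.5966 8.6035] v=[3.2336 -4.1321]
Step 6: x=[6.1397 7.9365] v=[2.7157 -3.3349]
Max displacement = 2.0635

Answer: 2.0635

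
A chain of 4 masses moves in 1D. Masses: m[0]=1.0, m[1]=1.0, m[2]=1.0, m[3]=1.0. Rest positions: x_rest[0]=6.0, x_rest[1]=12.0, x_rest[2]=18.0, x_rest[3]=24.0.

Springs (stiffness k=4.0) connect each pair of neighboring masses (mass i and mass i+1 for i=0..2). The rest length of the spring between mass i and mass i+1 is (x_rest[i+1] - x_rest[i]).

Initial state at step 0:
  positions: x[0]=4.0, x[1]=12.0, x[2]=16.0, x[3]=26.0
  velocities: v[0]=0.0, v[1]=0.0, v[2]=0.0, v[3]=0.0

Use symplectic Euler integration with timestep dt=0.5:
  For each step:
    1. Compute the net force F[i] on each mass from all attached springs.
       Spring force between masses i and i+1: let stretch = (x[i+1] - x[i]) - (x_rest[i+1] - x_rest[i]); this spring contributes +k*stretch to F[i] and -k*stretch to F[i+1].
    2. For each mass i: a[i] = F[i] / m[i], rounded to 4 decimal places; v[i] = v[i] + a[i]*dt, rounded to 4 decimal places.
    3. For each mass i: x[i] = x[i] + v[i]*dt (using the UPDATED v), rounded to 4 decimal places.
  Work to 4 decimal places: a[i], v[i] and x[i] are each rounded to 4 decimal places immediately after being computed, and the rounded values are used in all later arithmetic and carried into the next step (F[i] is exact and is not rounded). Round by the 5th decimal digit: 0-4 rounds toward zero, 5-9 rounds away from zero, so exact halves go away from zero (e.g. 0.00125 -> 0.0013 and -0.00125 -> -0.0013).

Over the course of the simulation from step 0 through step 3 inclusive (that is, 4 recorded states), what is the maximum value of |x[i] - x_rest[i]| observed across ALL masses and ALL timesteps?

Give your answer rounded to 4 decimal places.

Step 0: x=[4.0000 12.0000 16.0000 26.0000] v=[0.0000 0.0000 0.0000 0.0000]
Step 1: x=[6.0000 8.0000 22.0000 22.0000] v=[4.0000 -8.0000 12.0000 -8.0000]
Step 2: x=[4.0000 16.0000 14.0000 24.0000] v=[-4.0000 16.0000 -16.0000 4.0000]
Step 3: x=[8.0000 10.0000 18.0000 22.0000] v=[8.0000 -12.0000 8.0000 -4.0000]
Max displacement = 4.0000

Answer: 4.0000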